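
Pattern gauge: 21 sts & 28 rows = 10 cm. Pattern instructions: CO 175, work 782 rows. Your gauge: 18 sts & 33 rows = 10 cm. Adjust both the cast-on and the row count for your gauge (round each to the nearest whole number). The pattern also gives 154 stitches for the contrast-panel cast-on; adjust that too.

Cast on 150 stitches; work 922 rows; contrast-panel cast-on 132 stitches.

Stitches: 175 × 18/21 = 150.00 → 150.
Rows: 782 × 33/28 = 921.64 → 922.
contrast-panel cast-on: 154 × 18/21 = 132.00 → 132.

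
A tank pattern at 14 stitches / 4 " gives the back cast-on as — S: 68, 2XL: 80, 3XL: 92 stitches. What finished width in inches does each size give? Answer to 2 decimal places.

S 19.43 inches; 2XL 22.86 inches; 3XL 26.29 inches.

14/4 = 3.5 sts per in.
S: 68 / 3.5 = 19.429 → 19.43 in.
2XL: 80 / 3.5 = 22.857 → 22.86 in.
3XL: 92 / 3.5 = 26.286 → 26.29 in.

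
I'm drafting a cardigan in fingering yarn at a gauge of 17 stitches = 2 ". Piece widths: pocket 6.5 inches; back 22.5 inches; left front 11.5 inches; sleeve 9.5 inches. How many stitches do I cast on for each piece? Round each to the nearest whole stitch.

pocket 55; back 191; left front 98; sleeve 81.

Rate = 17/2 = 8.5 sts per in.
pocket: 6.5 × 8.5 = 55.25 → 55.
back: 22.5 × 8.5 = 191.25 → 191.
left front: 11.5 × 8.5 = 97.75 → 98.
sleeve: 9.5 × 8.5 = 80.75 → 81.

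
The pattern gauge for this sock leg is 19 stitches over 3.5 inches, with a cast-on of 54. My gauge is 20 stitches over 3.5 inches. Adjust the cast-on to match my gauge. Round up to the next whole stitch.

57 stitches.

Scale factor = 20 / 19 = 1.053.
54 × 20 / 19 = 56.84 sts.
→ 57 sts.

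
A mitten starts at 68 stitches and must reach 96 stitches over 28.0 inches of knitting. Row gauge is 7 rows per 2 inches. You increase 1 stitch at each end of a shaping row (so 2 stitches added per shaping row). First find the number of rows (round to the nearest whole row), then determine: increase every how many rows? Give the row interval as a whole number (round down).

Rows = 28.0 × 3.5 = 98.0 → 98 rows.
Stitches to add: 28 → 14 shaping rows (at 2 st each).
98 / 14 = 7.00 → every 7 rows.

Increase every 7th row.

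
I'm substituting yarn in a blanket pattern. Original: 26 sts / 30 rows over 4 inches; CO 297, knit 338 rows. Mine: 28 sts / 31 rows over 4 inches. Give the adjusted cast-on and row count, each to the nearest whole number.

Stitches: 297 × 28/26 = 319.85 → 320.
Rows: 338 × 31/30 = 349.27 → 349.

Cast on 320 stitches; work 349 rows.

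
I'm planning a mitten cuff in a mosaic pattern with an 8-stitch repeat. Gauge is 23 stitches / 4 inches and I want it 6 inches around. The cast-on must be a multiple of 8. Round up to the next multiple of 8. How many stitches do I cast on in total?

23 / 4 = 5.75 sts per inch.
6 × 5.75 = 34.50 sts.
Next multiple of 8: 40.

40 stitches.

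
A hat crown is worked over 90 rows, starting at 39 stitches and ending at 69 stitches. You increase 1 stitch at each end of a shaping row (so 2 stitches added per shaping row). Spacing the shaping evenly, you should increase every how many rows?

Increase every 6th row.

Stitches to add: |69 − 39| = 30.
Shaping rows needed: 30 / 2 = 15.
90 rows / 15 = every 6 rows.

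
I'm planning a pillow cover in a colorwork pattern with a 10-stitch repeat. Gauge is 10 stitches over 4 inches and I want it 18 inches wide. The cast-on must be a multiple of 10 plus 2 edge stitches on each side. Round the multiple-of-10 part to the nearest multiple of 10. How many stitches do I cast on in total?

Cast on 44 stitches.

10 / 4 = 2.5 sts per inch.
18 × 2.5 = 45.00 sts.
Less 4 edge sts → 41.00 for the repeat.
Nearest multiple of 10: 40.
Add back 4 edge sts → 44.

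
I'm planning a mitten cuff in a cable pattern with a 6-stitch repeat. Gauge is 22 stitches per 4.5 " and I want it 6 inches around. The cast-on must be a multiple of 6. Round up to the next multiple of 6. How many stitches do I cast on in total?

22 / 4.5 = 4.889 sts per inch.
6 × 4.889 = 29.33 sts.
Next multiple of 6: 30.

30 stitches.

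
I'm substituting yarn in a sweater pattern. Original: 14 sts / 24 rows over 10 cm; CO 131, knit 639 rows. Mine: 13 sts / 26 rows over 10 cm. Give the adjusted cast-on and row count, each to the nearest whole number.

Stitches: 131 × 13/14 = 121.64 → 122.
Rows: 639 × 26/24 = 692.25 → 692.

Cast on 122 stitches; work 692 rows.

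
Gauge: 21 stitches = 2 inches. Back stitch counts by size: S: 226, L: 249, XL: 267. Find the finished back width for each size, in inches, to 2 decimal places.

S 21.52 inches; L 23.71 inches; XL 25.43 inches.

21/2 = 10.5 sts per in.
S: 226 / 10.5 = 21.524 → 21.52 in.
L: 249 / 10.5 = 23.714 → 23.71 in.
XL: 267 / 10.5 = 25.429 → 25.43 in.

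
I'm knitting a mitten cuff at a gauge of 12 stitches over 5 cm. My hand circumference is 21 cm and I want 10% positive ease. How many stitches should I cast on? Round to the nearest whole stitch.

55 stitches.

Finished = 21 × 1.10 = 23.10 cm.
12 / 5 = 2.4 sts per cm.
23.10 × 2.4 = 55.44 sts.
→ 55 sts.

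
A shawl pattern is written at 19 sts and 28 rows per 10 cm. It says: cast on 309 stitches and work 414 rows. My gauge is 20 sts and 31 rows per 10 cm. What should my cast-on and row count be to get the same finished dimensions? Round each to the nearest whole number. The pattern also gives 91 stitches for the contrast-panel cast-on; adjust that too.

Cast on 325 stitches; work 458 rows; contrast-panel cast-on 96 stitches.

Stitches: 309 × 20/19 = 325.26 → 325.
Rows: 414 × 31/28 = 458.36 → 458.
contrast-panel cast-on: 91 × 20/19 = 95.79 → 96.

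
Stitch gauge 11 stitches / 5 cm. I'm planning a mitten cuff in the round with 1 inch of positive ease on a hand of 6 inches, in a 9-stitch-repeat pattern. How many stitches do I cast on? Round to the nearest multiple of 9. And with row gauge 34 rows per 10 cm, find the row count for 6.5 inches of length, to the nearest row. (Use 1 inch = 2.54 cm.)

Finished = 6 + 1 = 7 inches.
7 inches × 2.54 = 17.78 cm.
11/5 = 2.2 sts per cm; 17.78 × 2.2 = 39.12 sts.
Nearest multiple of 9 → 36.
6.5 inches = 16.51 cm; × 3.4 = 56.13 → 56 rows.

Cast on 36 stitches; work 56 rows.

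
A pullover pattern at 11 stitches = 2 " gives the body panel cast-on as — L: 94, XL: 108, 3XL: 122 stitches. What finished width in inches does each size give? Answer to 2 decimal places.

11/2 = 5.5 sts per in.
L: 94 / 5.5 = 17.091 → 17.09 in.
XL: 108 / 5.5 = 19.636 → 19.64 in.
3XL: 122 / 5.5 = 22.182 → 22.18 in.

L 17.09 inches; XL 19.64 inches; 3XL 22.18 inches.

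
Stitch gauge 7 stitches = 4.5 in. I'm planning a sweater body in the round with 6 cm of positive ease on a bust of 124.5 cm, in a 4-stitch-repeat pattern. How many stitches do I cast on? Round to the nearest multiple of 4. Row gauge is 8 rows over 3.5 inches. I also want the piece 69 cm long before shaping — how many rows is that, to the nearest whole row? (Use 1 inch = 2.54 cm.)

Cast on 80 stitches; work 62 rows.

Finished = 124.5 + 6 = 130.5 cm.
130.5 cm × 1/2.54 = 51.38 inches.
7/4.5 = 1.556 sts per in; 51.38 × 1.556 = 79.92 sts.
Nearest multiple of 4 → 80.
69 cm = 27.17 inches; × 2.286 = 62.09 → 62 rows.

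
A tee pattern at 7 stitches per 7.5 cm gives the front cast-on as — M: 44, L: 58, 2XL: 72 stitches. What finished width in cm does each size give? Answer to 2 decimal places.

M 47.14 cm; L 62.14 cm; 2XL 77.14 cm.

7/7.5 = 0.933 sts per cm.
M: 44 / 0.933 = 47.143 → 47.14 cm.
L: 58 / 0.933 = 62.143 → 62.14 cm.
2XL: 72 / 0.933 = 77.143 → 77.14 cm.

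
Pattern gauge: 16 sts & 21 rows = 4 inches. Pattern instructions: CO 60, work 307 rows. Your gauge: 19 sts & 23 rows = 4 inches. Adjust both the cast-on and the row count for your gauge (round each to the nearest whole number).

Stitches: 60 × 19/16 = 71.25 → 71.
Rows: 307 × 23/21 = 336.24 → 336.

Cast on 71 stitches; work 336 rows.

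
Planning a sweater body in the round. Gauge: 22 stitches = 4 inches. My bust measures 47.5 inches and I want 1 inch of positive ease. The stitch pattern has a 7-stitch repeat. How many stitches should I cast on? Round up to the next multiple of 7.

Finished = 47.5 + 1 = 48.5 inches.
22 / 4 = 5.5 sts/in.
48.5 × 5.5 = 266.75 sts.
Next multiple of 7: 273.

273 stitches.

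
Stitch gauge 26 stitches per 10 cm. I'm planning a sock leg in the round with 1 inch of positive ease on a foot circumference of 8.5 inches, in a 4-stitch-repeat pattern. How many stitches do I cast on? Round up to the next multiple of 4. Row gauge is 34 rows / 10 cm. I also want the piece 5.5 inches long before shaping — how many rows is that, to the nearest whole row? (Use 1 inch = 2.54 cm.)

Finished = 8.5 + 1 = 9.5 inches.
9.5 inches × 2.54 = 24.13 cm.
26/10 = 2.6 sts per cm; 24.13 × 2.6 = 62.74 sts.
Next multiple of 4 → 64.
5.5 inches = 13.97 cm; × 3.4 = 47.50 → 47 rows.

Cast on 64 stitches; work 47 rows.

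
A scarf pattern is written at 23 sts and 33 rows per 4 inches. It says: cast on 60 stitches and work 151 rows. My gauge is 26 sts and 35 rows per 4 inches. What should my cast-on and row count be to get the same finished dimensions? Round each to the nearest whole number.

Stitches: 60 × 26/23 = 67.83 → 68.
Rows: 151 × 35/33 = 160.15 → 160.

Cast on 68 stitches; work 160 rows.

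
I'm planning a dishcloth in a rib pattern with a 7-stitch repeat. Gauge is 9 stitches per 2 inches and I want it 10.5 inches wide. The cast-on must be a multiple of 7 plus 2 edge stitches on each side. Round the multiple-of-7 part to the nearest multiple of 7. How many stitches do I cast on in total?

CO 46 sts.

9 / 2 = 4.5 sts per inch.
10.5 × 4.5 = 47.25 sts.
Less 4 edge sts → 43.25 for the repeat.
Nearest multiple of 7: 42.
Add back 4 edge sts → 46.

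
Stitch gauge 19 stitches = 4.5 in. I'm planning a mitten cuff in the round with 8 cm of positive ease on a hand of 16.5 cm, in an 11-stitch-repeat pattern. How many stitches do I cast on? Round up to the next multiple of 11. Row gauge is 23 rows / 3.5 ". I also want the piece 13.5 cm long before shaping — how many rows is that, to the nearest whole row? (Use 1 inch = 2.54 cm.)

Cast on 44 stitches; work 35 rows.

Finished = 16.5 + 8 = 24.5 cm.
24.5 cm × 1/2.54 = 9.65 inches.
19/4.5 = 4.222 sts per in; 9.65 × 4.222 = 40.73 sts.
Next multiple of 11 → 44.
13.5 cm = 5.31 inches; × 6.571 = 34.93 → 35 rows.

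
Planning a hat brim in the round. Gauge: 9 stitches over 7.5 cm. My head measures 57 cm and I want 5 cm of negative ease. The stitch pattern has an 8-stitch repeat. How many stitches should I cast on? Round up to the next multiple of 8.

Finished = 57 − 5 = 52 cm.
9 / 7.5 = 1.2 sts/cm.
52 × 1.2 = 62.40 sts.
Next multiple of 8: 64.

Cast on 64 stitches.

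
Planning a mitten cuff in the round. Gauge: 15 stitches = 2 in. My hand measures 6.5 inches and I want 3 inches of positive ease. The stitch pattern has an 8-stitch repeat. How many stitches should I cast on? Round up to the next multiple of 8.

Finished = 6.5 + 3 = 9.5 inches.
15 / 2 = 7.5 sts/in.
9.5 × 7.5 = 71.25 sts.
Next multiple of 8: 72.

CO 72 sts.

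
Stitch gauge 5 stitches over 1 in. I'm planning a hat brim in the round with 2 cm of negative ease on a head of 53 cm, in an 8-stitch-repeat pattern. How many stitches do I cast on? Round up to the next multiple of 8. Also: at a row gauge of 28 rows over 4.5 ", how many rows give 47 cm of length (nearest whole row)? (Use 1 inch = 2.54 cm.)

Finished = 53 − 2 = 51 cm.
51 cm × 1/2.54 = 20.08 inches.
5/1 = 5 sts per in; 20.08 × 5 = 100.39 sts.
Next multiple of 8 → 104.
47 cm = 18.50 inches; × 6.222 = 115.14 → 115 rows.

Cast on 104 stitches; work 115 rows.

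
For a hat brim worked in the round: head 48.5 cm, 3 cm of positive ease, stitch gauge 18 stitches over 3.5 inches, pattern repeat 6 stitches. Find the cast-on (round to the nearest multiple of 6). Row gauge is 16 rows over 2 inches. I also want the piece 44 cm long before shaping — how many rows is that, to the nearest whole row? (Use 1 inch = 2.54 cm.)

Finished = 48.5 + 3 = 51.5 cm.
51.5 cm × 1/2.54 = 20.28 inches.
18/3.5 = 5.143 sts per in; 20.28 × 5.143 = 104.27 sts.
Nearest multiple of 6 → 102.
44 cm = 17.32 inches; × 8 = 138.58 → 139 rows.

Cast on 102 stitches; work 139 rows.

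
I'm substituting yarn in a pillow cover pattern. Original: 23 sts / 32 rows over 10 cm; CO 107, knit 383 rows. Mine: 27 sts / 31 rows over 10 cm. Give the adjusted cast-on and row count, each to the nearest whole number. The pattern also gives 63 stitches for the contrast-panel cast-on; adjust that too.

Cast on 126 stitches; work 371 rows; contrast-panel cast-on 74 stitches.

Stitches: 107 × 27/23 = 125.61 → 126.
Rows: 383 × 31/32 = 371.03 → 371.
contrast-panel cast-on: 63 × 27/23 = 73.96 → 74.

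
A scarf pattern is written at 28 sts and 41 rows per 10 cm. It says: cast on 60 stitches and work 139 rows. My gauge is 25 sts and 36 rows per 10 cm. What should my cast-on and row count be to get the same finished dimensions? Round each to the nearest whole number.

Cast on 54 stitches; work 122 rows.

Stitches: 60 × 25/28 = 53.57 → 54.
Rows: 139 × 36/41 = 122.05 → 122.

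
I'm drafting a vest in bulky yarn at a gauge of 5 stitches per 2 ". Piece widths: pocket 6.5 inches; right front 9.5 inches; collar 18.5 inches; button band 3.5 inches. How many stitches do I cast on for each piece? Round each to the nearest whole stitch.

pocket 16; right front 24; collar 46; button band 9.

Rate = 5/2 = 2.5 sts per in.
pocket: 6.5 × 2.5 = 16.25 → 16.
right front: 9.5 × 2.5 = 23.75 → 24.
collar: 18.5 × 2.5 = 46.25 → 46.
button band: 3.5 × 2.5 = 8.75 → 9.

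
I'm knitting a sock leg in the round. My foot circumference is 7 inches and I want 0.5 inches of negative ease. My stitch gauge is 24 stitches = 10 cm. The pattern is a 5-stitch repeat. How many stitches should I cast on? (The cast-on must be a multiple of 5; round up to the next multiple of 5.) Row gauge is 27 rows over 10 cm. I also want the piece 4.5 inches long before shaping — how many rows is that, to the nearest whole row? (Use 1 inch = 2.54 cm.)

Cast on 40 stitches; work 31 rows.

Finished = 7 − 0.5 = 6.5 inches.
6.5 inches × 2.54 = 16.51 cm.
24/10 = 2.4 sts per cm; 16.51 × 2.4 = 39.62 sts.
Next multiple of 5 → 40.
4.5 inches = 11.43 cm; × 2.7 = 30.86 → 31 rows.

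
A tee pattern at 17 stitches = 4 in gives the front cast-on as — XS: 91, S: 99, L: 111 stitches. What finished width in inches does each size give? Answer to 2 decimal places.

17/4 = 4.25 sts per in.
XS: 91 / 4.25 = 21.412 → 21.41 in.
S: 99 / 4.25 = 23.294 → 23.29 in.
L: 111 / 4.25 = 26.118 → 26.12 in.

XS 21.41 inches; S 23.29 inches; L 26.12 inches.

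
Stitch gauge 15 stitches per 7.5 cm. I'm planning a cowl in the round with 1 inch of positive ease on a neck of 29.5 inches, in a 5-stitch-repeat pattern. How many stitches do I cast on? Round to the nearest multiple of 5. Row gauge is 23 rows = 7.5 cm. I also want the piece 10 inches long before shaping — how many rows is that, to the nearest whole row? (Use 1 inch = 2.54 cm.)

Cast on 155 stitches; work 78 rows.

Finished = 29.5 + 1 = 30.5 inches.
30.5 inches × 2.54 = 77.47 cm.
15/7.5 = 2 sts per cm; 77.47 × 2 = 154.94 sts.
Nearest multiple of 5 → 155.
10 inches = 25.40 cm; × 3.067 = 77.89 → 78 rows.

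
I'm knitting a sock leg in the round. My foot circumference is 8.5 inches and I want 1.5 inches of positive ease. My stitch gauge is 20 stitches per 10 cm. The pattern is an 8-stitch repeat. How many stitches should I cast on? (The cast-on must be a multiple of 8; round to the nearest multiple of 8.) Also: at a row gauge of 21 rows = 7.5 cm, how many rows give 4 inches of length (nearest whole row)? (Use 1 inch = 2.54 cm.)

Finished = 8.5 + 1.5 = 10 inches.
10 inches × 2.54 = 25.40 cm.
20/10 = 2 sts per cm; 25.40 × 2 = 50.80 sts.
Nearest multiple of 8 → 48.
4 inches = 10.16 cm; × 2.8 = 28.45 → 28 rows.

Cast on 48 stitches; work 28 rows.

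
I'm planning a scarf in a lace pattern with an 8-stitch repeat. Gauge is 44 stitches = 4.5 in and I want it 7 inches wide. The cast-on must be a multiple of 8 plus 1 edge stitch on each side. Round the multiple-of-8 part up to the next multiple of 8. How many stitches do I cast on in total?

44 / 4.5 = 9.778 sts per inch.
7 × 9.778 = 68.44 sts.
Less 2 edge sts → 66.44 for the repeat.
Next multiple of 8: 72.
Add back 2 edge sts → 74.

74 stitches.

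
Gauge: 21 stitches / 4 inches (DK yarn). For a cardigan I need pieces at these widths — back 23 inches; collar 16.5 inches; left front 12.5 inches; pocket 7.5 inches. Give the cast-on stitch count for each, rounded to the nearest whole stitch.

back 121; collar 87; left front 66; pocket 39.

Rate = 21/4 = 5.25 sts per in.
back: 23 × 5.25 = 120.75 → 121.
collar: 16.5 × 5.25 = 86.62 → 87.
left front: 12.5 × 5.25 = 65.62 → 66.
pocket: 7.5 × 5.25 = 39.38 → 39.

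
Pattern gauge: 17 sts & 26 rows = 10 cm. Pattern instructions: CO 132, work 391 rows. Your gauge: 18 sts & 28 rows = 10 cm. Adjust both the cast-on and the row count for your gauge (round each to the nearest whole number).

Cast on 140 stitches; work 421 rows.

Stitches: 132 × 18/17 = 139.76 → 140.
Rows: 391 × 28/26 = 421.08 → 421.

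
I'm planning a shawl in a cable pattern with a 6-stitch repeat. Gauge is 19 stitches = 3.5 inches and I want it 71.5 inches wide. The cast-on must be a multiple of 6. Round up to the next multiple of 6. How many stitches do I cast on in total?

19 / 3.5 = 5.429 sts per inch.
71.5 × 5.429 = 388.14 sts.
Next multiple of 6: 390.

CO 390 sts.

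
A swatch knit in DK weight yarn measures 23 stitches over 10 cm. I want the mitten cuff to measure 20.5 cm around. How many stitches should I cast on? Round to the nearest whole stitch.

CO 47 sts.

23 stitches / 10 cm = 2.3 stitches per cm.
20.5 × 2.3 = 47.15 stitches.
Round to nearest → 47.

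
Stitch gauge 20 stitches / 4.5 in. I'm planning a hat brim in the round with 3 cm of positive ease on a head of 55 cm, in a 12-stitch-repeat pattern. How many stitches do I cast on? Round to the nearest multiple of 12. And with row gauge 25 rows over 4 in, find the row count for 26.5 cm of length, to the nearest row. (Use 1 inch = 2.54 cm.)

Finished = 55 + 3 = 58 cm.
58 cm × 1/2.54 = 22.83 inches.
20/4.5 = 4.444 sts per in; 22.83 × 4.444 = 101.49 sts.
Nearest multiple of 12 → 96.
26.5 cm = 10.43 inches; × 6.25 = 65.21 → 65 rows.

Cast on 96 stitches; work 65 rows.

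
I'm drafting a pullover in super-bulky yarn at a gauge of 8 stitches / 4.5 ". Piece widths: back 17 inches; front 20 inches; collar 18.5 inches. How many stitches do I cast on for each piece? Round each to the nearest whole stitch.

back 30; front 36; collar 33.

Rate = 8/4.5 = 1.778 sts per in.
back: 17 × 1.778 = 30.22 → 30.
front: 20 × 1.778 = 35.56 → 36.
collar: 18.5 × 1.778 = 32.89 → 33.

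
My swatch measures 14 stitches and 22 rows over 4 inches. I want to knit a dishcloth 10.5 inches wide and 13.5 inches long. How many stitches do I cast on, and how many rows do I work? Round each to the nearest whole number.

Stitch gauge = 14/4 = 3.5 sts/in; 10.5 × 3.5 = 36.75 → 37 sts.
Row gauge = 22/4 = 5.5 rows/in; 13.5 × 5.5 = 74.25 → 74 rows.

Cast on 37 stitches and work 74 rows.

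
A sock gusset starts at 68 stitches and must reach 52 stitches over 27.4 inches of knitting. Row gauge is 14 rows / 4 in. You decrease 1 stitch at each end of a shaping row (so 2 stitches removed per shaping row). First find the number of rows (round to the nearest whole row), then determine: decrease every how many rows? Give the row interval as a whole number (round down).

Rows = 27.4 × 3.5 = 95.9 → 96 rows.
Stitches to remove: 16 → 8 shaping rows (at 2 st each).
96 / 8 = 12.00 → every 12 rows.

Decrease every 12th row.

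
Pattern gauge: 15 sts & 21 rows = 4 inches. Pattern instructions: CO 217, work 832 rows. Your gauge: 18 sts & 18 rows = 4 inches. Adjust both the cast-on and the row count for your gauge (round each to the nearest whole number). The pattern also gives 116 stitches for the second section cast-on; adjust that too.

Cast on 260 stitches; work 713 rows; second section cast-on 139 stitches.

Stitches: 217 × 18/15 = 260.40 → 260.
Rows: 832 × 18/21 = 713.14 → 713.
second section cast-on: 116 × 18/15 = 139.20 → 139.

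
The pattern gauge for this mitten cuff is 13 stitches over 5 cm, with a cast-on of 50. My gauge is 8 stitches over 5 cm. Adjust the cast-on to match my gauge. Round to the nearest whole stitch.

CO 31 sts.

Scale factor = 8 / 13 = 0.615.
50 × 8 / 13 = 30.77 sts.
→ 31 sts.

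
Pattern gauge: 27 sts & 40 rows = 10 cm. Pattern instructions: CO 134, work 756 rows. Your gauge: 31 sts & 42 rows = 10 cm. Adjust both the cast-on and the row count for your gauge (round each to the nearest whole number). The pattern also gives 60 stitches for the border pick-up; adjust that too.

Cast on 154 stitches; work 794 rows; border pick-up 69 stitches.

Stitches: 134 × 31/27 = 153.85 → 154.
Rows: 756 × 42/40 = 793.80 → 794.
border pick-up: 60 × 31/27 = 68.89 → 69.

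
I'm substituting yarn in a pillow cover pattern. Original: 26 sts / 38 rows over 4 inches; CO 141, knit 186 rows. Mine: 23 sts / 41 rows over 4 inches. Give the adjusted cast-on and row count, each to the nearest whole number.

Stitches: 141 × 23/26 = 124.73 → 125.
Rows: 186 × 41/38 = 200.68 → 201.

Cast on 125 stitches; work 201 rows.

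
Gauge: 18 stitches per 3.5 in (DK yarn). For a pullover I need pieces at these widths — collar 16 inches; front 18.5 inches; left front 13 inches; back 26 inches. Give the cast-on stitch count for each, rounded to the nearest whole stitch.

Rate = 18/3.5 = 5.143 sts per in.
collar: 16 × 5.143 = 82.29 → 82.
front: 18.5 × 5.143 = 95.14 → 95.
left front: 13 × 5.143 = 66.86 → 67.
back: 26 × 5.143 = 133.71 → 134.

collar 82; front 95; left front 67; back 134.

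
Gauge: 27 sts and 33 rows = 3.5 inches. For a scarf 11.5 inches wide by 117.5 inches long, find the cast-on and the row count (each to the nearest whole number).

Cast on 89 stitches and work 1108 rows.

Stitch gauge = 27/3.5 = 7.714 sts/in; 11.5 × 7.714 = 88.71 → 89 sts.
Row gauge = 33/3.5 = 9.429 rows/in; 117.5 × 9.429 = 1107.86 → 1108 rows.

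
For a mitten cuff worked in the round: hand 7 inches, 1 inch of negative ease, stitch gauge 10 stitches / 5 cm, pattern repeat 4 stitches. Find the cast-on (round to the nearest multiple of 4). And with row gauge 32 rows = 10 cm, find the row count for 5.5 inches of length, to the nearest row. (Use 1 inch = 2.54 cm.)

Cast on 32 stitches; work 45 rows.

Finished = 7 − 1 = 6 inches.
6 inches × 2.54 = 15.24 cm.
10/5 = 2 sts per cm; 15.24 × 2 = 30.48 sts.
Nearest multiple of 4 → 32.
5.5 inches = 13.97 cm; × 3.2 = 44.70 → 45 rows.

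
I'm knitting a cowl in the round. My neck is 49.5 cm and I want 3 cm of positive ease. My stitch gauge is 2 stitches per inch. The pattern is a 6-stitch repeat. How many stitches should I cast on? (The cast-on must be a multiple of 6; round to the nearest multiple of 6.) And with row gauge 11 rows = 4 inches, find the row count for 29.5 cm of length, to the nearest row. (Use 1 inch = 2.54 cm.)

Finished = 49.5 + 3 = 52.5 cm.
52.5 cm × 1/2.54 = 20.67 inches.
2/1 = 2 sts per in; 20.67 × 2 = 41.34 sts.
Nearest multiple of 6 → 42.
29.5 cm = 11.61 inches; × 2.75 = 31.94 → 32 rows.

Cast on 42 stitches; work 32 rows.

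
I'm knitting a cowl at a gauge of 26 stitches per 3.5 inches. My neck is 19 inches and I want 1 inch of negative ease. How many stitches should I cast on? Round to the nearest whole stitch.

CO 134 sts.

Finished = 19 − 1 = 18 in.
26 / 3.5 = 7.429 sts per inch.
18.00 × 7.429 = 133.71 sts.
→ 134 sts.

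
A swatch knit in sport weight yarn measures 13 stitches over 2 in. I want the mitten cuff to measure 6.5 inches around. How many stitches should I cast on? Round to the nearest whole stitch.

13 stitches / 2 in = 6.5 stitches per inch.
6.5 × 6.5 = 42.25 stitches.
Round to nearest → 42.

Cast on 42 stitches.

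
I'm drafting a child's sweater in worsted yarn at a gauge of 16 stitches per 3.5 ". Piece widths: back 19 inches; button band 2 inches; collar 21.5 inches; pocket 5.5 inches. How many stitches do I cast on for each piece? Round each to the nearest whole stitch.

back 87; button band 9; collar 98; pocket 25.

Rate = 16/3.5 = 4.571 sts per in.
back: 19 × 4.571 = 86.86 → 87.
button band: 2 × 4.571 = 9.14 → 9.
collar: 21.5 × 4.571 = 98.29 → 98.
pocket: 5.5 × 4.571 = 25.14 → 25.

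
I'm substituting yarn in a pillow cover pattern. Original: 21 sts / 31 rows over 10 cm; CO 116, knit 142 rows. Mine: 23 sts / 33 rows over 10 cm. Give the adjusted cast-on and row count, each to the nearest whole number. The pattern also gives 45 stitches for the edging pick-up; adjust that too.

Cast on 127 stitches; work 151 rows; edging pick-up 49 stitches.

Stitches: 116 × 23/21 = 127.05 → 127.
Rows: 142 × 33/31 = 151.16 → 151.
edging pick-up: 45 × 23/21 = 49.29 → 49.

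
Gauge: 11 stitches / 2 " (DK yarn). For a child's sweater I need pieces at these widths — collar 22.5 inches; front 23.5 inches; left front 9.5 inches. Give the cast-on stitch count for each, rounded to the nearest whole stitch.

collar 124; front 129; left front 52.

Rate = 11/2 = 5.5 sts per in.
collar: 22.5 × 5.5 = 123.75 → 124.
front: 23.5 × 5.5 = 129.25 → 129.
left front: 9.5 × 5.5 = 52.25 → 52.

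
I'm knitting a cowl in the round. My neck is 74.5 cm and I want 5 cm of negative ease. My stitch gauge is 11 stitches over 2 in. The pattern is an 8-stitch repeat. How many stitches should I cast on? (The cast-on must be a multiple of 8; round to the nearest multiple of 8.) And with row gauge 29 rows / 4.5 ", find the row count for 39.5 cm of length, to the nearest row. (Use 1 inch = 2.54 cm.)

Finished = 74.5 − 5 = 69.5 cm.
69.5 cm × 1/2.54 = 27.36 inches.
11/2 = 5.5 sts per in; 27.36 × 5.5 = 150.49 sts.
Nearest multiple of 8 → 152.
39.5 cm = 15.55 inches; × 6.444 = 100.22 → 100 rows.

Cast on 152 stitches; work 100 rows.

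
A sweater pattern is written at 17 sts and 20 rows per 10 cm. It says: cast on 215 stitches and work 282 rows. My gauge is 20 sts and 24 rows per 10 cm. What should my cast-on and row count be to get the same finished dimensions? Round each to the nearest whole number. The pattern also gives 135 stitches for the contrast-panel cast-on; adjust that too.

Stitches: 215 × 20/17 = 252.94 → 253.
Rows: 282 × 24/20 = 338.40 → 338.
contrast-panel cast-on: 135 × 20/17 = 158.82 → 159.

Cast on 253 stitches; work 338 rows; contrast-panel cast-on 159 stitches.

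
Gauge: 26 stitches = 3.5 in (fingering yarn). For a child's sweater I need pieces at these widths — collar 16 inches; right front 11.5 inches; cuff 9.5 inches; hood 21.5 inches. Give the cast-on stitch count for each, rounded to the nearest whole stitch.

Rate = 26/3.5 = 7.429 sts per in.
collar: 16 × 7.429 = 118.86 → 119.
right front: 11.5 × 7.429 = 85.43 → 85.
cuff: 9.5 × 7.429 = 70.57 → 71.
hood: 21.5 × 7.429 = 159.71 → 160.

collar 119; right front 85; cuff 71; hood 160.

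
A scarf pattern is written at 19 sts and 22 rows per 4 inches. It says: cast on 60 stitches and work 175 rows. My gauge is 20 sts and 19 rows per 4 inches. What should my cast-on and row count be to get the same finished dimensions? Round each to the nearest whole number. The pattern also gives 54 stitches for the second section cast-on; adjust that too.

Cast on 63 stitches; work 151 rows; second section cast-on 57 stitches.

Stitches: 60 × 20/19 = 63.16 → 63.
Rows: 175 × 19/22 = 151.14 → 151.
second section cast-on: 54 × 20/19 = 56.84 → 57.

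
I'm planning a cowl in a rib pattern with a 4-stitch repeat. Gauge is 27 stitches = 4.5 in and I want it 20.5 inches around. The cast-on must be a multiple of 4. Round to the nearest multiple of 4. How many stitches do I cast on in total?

Cast on 124 stitches.

27 / 4.5 = 6 sts per inch.
20.5 × 6 = 123.00 sts.
Nearest multiple of 4: 124.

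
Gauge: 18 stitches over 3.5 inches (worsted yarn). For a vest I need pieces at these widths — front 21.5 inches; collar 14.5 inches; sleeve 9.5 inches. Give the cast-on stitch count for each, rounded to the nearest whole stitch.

front 111; collar 75; sleeve 49.

Rate = 18/3.5 = 5.143 sts per in.
front: 21.5 × 5.143 = 110.57 → 111.
collar: 14.5 × 5.143 = 74.57 → 75.
sleeve: 9.5 × 5.143 = 48.86 → 49.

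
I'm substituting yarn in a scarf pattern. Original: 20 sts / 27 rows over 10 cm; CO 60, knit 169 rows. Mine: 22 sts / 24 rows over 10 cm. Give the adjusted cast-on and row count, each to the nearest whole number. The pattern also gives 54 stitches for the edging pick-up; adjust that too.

Stitches: 60 × 22/20 = 66.00 → 66.
Rows: 169 × 24/27 = 150.22 → 150.
edging pick-up: 54 × 22/20 = 59.40 → 59.

Cast on 66 stitches; work 150 rows; edging pick-up 59 stitches.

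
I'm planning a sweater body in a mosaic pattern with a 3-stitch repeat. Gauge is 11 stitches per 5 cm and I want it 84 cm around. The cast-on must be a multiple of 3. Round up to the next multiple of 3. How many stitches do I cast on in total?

Cast on 186 stitches.

11 / 5 = 2.2 sts per cm.
84 × 2.2 = 184.80 sts.
Next multiple of 3: 186.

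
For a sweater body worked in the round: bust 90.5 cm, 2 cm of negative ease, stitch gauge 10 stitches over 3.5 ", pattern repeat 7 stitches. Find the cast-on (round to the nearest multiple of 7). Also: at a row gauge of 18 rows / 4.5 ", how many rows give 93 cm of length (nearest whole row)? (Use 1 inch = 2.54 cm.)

Cast on 98 stitches; work 146 rows.

Finished = 90.5 − 2 = 88.5 cm.
88.5 cm × 1/2.54 = 34.84 inches.
10/3.5 = 2.857 sts per in; 34.84 × 2.857 = 99.55 sts.
Nearest multiple of 7 → 98.
93 cm = 36.61 inches; × 4 = 146.46 → 146 rows.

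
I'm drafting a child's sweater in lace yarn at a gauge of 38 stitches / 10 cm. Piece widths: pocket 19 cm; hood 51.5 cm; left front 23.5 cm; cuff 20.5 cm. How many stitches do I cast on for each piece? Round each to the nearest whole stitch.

Rate = 38/10 = 3.8 sts per cm.
pocket: 19 × 3.8 = 72.20 → 72.
hood: 51.5 × 3.8 = 195.70 → 196.
left front: 23.5 × 3.8 = 89.30 → 89.
cuff: 20.5 × 3.8 = 77.90 → 78.

pocket 72; hood 196; left front 89; cuff 78.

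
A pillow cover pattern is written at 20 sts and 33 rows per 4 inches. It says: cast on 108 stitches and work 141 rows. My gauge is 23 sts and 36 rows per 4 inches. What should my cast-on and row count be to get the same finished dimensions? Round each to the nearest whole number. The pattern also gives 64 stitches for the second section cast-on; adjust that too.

Stitches: 108 × 23/20 = 124.20 → 124.
Rows: 141 × 36/33 = 153.82 → 154.
second section cast-on: 64 × 23/20 = 73.60 → 74.

Cast on 124 stitches; work 154 rows; second section cast-on 74 stitches.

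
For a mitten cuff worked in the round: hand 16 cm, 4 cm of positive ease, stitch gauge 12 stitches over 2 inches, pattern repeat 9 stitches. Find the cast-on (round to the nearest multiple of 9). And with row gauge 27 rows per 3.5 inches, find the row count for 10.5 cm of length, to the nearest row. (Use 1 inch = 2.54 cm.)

Cast on 45 stitches; work 32 rows.

Finished = 16 + 4 = 20 cm.
20 cm × 1/2.54 = 7.87 inches.
12/2 = 6 sts per in; 7.87 × 6 = 47.24 sts.
Nearest multiple of 9 → 45.
10.5 cm = 4.13 inches; × 7.714 = 31.89 → 32 rows.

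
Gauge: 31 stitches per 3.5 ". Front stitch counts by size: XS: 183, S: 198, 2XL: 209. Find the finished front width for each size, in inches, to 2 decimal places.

XS 20.66 inches; S 22.35 inches; 2XL 23.60 inches.

31/3.5 = 8.857 sts per in.
XS: 183 / 8.857 = 20.661 → 20.66 in.
S: 198 / 8.857 = 22.355 → 22.35 in.
2XL: 209 / 8.857 = 23.597 → 23.60 in.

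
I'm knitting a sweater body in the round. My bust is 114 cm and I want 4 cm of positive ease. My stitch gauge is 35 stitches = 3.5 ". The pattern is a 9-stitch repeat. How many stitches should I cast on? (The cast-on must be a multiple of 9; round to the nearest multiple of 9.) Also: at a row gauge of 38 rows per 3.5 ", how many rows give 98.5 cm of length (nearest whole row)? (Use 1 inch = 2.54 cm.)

Finished = 114 + 4 = 118 cm.
118 cm × 1/2.54 = 46.46 inches.
35/3.5 = 10 sts per in; 46.46 × 10 = 464.57 sts.
Nearest multiple of 9 → 468.
98.5 cm = 38.78 inches; × 10.857 = 421.03 → 421 rows.

Cast on 468 stitches; work 421 rows.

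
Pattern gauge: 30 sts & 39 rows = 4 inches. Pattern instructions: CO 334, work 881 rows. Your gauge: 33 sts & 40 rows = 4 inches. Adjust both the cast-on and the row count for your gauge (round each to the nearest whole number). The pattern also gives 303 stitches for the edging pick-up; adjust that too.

Cast on 367 stitches; work 904 rows; edging pick-up 333 stitches.

Stitches: 334 × 33/30 = 367.40 → 367.
Rows: 881 × 40/39 = 903.59 → 904.
edging pick-up: 303 × 33/30 = 333.30 → 333.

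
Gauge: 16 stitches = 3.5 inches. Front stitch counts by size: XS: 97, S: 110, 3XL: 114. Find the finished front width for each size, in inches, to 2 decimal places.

16/3.5 = 4.571 sts per in.
XS: 97 / 4.571 = 21.219 → 21.22 in.
S: 110 / 4.571 = 24.062 → 24.06 in.
3XL: 114 / 4.571 = 24.938 → 24.94 in.

XS 21.22 inches; S 24.06 inches; 3XL 24.94 inches.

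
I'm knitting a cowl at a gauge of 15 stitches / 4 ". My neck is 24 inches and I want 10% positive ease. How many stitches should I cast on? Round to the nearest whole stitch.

Finished = 24 × 1.10 = 26.40 in.
15 / 4 = 3.75 sts per inch.
26.40 × 3.75 = 99.00 sts.

Cast on 99 stitches.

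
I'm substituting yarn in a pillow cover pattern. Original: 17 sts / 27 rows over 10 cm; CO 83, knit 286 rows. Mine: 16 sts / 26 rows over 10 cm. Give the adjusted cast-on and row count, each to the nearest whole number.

Stitches: 83 × 16/17 = 78.12 → 78.
Rows: 286 × 26/27 = 275.41 → 275.

Cast on 78 stitches; work 275 rows.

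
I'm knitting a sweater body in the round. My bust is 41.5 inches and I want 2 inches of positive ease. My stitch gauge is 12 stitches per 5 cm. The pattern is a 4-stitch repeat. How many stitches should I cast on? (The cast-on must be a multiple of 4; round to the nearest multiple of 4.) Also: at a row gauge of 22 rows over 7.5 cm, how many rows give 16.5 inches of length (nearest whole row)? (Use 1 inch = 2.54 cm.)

Cast on 264 stitches; work 123 rows.

Finished = 41.5 + 2 = 43.5 inches.
43.5 inches × 2.54 = 110.49 cm.
12/5 = 2.4 sts per cm; 110.49 × 2.4 = 265.18 sts.
Nearest multiple of 4 → 264.
16.5 inches = 41.91 cm; × 2.933 = 122.94 → 123 rows.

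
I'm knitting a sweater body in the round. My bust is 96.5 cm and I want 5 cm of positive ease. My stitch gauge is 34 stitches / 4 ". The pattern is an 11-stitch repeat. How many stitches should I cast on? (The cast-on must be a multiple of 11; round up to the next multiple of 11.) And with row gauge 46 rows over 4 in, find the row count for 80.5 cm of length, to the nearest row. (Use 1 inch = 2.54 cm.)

Cast on 341 stitches; work 364 rows.

Finished = 96.5 + 5 = 101.5 cm.
101.5 cm × 1/2.54 = 39.96 inches.
34/4 = 8.5 sts per in; 39.96 × 8.5 = 339.67 sts.
Next multiple of 11 → 341.
80.5 cm = 31.69 inches; × 11.5 = 364.47 → 364 rows.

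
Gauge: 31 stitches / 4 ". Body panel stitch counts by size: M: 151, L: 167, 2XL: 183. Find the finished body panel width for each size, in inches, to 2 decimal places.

31/4 = 7.75 sts per in.
M: 151 / 7.75 = 19.484 → 19.48 in.
L: 167 / 7.75 = 21.548 → 21.55 in.
2XL: 183 / 7.75 = 23.613 → 23.61 in.

M 19.48 inches; L 21.55 inches; 2XL 23.61 inches.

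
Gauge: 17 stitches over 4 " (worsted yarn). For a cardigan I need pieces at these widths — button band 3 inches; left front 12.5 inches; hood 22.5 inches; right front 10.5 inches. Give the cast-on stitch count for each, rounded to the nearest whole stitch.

button band 13; left front 53; hood 96; right front 45.

Rate = 17/4 = 4.25 sts per in.
button band: 3 × 4.25 = 12.75 → 13.
left front: 12.5 × 4.25 = 53.12 → 53.
hood: 22.5 × 4.25 = 95.62 → 96.
right front: 10.5 × 4.25 = 44.62 → 45.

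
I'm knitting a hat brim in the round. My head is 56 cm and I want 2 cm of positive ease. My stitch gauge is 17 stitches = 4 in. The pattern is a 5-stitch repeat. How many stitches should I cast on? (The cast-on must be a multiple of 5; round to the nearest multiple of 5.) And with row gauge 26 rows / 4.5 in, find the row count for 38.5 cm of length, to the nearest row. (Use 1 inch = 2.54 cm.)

Cast on 95 stitches; work 88 rows.

Finished = 56 + 2 = 58 cm.
58 cm × 1/2.54 = 22.83 inches.
17/4 = 4.25 sts per in; 22.83 × 4.25 = 97.05 sts.
Nearest multiple of 5 → 95.
38.5 cm = 15.16 inches; × 5.778 = 87.58 → 88 rows.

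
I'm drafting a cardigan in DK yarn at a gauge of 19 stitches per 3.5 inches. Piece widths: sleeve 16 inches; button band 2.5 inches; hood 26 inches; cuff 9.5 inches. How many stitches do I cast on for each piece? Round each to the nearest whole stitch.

sleeve 87; button band 14; hood 141; cuff 52.

Rate = 19/3.5 = 5.429 sts per in.
sleeve: 16 × 5.429 = 86.86 → 87.
button band: 2.5 × 5.429 = 13.57 → 14.
hood: 26 × 5.429 = 141.14 → 141.
cuff: 9.5 × 5.429 = 51.57 → 52.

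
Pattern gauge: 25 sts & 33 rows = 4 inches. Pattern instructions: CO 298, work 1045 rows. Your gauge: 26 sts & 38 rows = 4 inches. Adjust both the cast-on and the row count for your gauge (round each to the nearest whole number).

Stitches: 298 × 26/25 = 309.92 → 310.
Rows: 1045 × 38/33 = 1203.33 → 1203.

Cast on 310 stitches; work 1203 rows.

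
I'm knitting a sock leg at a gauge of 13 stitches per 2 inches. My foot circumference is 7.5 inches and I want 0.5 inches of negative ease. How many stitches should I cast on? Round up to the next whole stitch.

Finished = 7.5 − 0.5 = 7 in.
13 / 2 = 6.5 sts per inch.
7.00 × 6.5 = 45.50 sts.
→ 46 sts.

46 stitches.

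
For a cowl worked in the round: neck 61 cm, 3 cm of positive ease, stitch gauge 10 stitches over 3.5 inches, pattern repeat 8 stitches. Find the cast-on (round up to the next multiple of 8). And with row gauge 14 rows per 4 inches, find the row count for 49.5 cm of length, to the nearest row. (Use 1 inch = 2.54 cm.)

Finished = 61 + 3 = 64 cm.
64 cm × 1/2.54 = 25.20 inches.
10/3.5 = 2.857 sts per in; 25.20 × 2.857 = 71.99 sts.
Next multiple of 8 → 72.
49.5 cm = 19.49 inches; × 3.5 = 68.21 → 68 rows.

Cast on 72 stitches; work 68 rows.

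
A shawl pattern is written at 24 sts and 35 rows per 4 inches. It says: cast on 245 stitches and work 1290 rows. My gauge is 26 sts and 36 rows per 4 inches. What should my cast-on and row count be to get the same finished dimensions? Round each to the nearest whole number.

Stitches: 245 × 26/24 = 265.42 → 265.
Rows: 1290 × 36/35 = 1326.86 → 1327.

Cast on 265 stitches; work 1327 rows.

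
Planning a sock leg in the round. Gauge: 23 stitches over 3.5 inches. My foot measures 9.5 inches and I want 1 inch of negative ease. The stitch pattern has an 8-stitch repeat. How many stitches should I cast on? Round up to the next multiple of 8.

CO 56 sts.

Finished = 9.5 − 1 = 8.5 inches.
23 / 3.5 = 6.571 sts/in.
8.5 × 6.571 = 55.86 sts.
Next multiple of 8: 56.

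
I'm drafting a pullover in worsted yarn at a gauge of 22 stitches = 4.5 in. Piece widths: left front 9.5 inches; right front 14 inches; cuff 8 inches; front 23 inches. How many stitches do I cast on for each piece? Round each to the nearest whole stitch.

left front 46; right front 68; cuff 39; front 112.

Rate = 22/4.5 = 4.889 sts per in.
left front: 9.5 × 4.889 = 46.44 → 46.
right front: 14 × 4.889 = 68.44 → 68.
cuff: 8 × 4.889 = 39.11 → 39.
front: 23 × 4.889 = 112.44 → 112.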